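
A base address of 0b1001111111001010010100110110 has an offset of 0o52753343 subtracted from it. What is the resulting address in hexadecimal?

0b1001111111001010010100110110 = 0x9FCA536 in hexadecimal.
0o52753343 = 0xABD6E3 in hexadecimal.
Subtract column by column in base 16:
  6-3 → 3
  3-E → 5 (borrow)
  5-6-1 → E (borrow)
  A-D-1 → C (borrow)
  C-B-1 → 0
  F-A → 5
  9-0 → 9

0x950CE53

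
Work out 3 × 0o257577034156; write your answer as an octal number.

Multiply each base-8 digit by 3, carrying:
  6×3 = 18 → write 2 carry 2
  5×3+2 = 17 → write 1 carry 2
  1×3+2 = 5 → write 5
  4×3 = 12 → write 4 carry 1
  3×3+1 = 10 → write 2 carry 1
  0×3+1 = 1 → write 1
  7×3 = 21 → write 5 carry 2
  7×3+2 = 23 → write 7 carry 2
  5×3+2 = 17 → write 1 carry 2
  7×3+2 = 23 → write 7 carry 2
  5×3+2 = 17 → write 1 carry 2
  2×3+2 = 8 → write 0 carry 1
  remaining carry: 1

0o1017175124512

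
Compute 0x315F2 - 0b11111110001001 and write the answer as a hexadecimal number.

0b11111110001001 = 0x3F89 in hexadecimal.
Subtract column by column in base 16:
  2-9 → 9 (borrow)
  F-8-1 → 6
  5-F → 6 (borrow)
  1-3-1 → D (borrow)
  3-0-1 → 2

0x2D669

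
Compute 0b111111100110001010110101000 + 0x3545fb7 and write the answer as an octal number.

0b111111100110001010110101000 = 0o774612650 in octal.
0x3545fb7 = 0o325057667 in octal.
Add column by column in base 8, right to left:
  0+7 = 7
  5+6 = 3 carry 1
  6+6+1 = 5 carry 1
  2+7+1 = 2 carry 1
  1+5+1 = 7
  6+0 = 6
  4+5 = 1 carry 1
  7+2+1 = 2 carry 1
  7+3+1 = 3 carry 1
  final carry 1

0o1321672537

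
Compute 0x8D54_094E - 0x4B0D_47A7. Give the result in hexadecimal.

0x4246C1A7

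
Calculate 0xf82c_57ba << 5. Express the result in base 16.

5 bits is not a whole number of base-16 digits; in binary: 11111000001011000101011110111010 << 5 = 1111100000101100010101111011101000000.

0x1f058af740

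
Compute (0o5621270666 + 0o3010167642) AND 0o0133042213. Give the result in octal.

Add column by column in base 8, right to left:
  6+2 = 0 carry 1
  6+4+1 = 3 carry 1
  6+6+1 = 5 carry 1
  0+7+1 = 0 carry 1
  7+6+1 = 6 carry 1
  2+1+1 = 4
  1+0 = 1
  2+1 = 3
  6+0 = 6
  5+3 = 0 carry 1
  final carry 1
Sum = 0o10631460530; now AND with 0o0133042213:
  1&0=0, 0&0=0, 6&1=0, 3&3=3, 1&3=1, 4&0=0, 6&4=4, 0&2=0, 5&2=0, 3&1=1, 0&3=0

0o31040010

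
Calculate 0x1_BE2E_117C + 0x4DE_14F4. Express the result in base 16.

0x1C30C2670

Add column by column in base 16, right to left:
  C+4 = 0 carry 1
  7+F+1 = 7 carry 1
  1+4+1 = 6
  1+1 = 2
  E+E = C carry 1
  2+D+1 = 0 carry 1
  E+4+1 = 3 carry 1
  B+0+1 = C
  1+0 = 1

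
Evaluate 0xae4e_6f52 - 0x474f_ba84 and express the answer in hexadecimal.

Subtract column by column in base 16:
  2-4 → e (borrow)
  5-8-1 → c (borrow)
  f-a-1 → 4
  6-b → b (borrow)
  e-f-1 → e (borrow)
  4-4-1 → f (borrow)
  e-7-1 → 6
  a-4 → 6

0x66feb4ce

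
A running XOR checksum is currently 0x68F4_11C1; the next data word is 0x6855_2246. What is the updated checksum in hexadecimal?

XOR each hex digit independently (no carries):
  6^6=0, 8^8=0, F^5=A, 4^5=1, 1^2=3, 1^2=3, C^4=8, 1^6=7

0x00A13387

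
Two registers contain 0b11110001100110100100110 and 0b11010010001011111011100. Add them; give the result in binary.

0b111000011110010100000010

Add column by column in base 2, right to left:
  0+0 = 0
  1+0 = 1
  1+1 = 0 carry 1
  0+1+1 = 0 carry 1
  0+1+1 = 0 carry 1
  1+0+1 = 0 carry 1
  0+1+1 = 0 carry 1
  0+1+1 = 0 carry 1
  1+1+1 = 1 carry 1
  0+1+1 = 0 carry 1
  1+1+1 = 1 carry 1
  1+0+1 = 0 carry 1
  0+1+1 = 0 carry 1
  0+0+1 = 1
  1+0 = 1
  1+0 = 1
  0+1 = 1
  0+0 = 0
  0+0 = 0
  1+1 = 0 carry 1
  1+0+1 = 0 carry 1
  1+1+1 = 1 carry 1
  1+1+1 = 1 carry 1
  final carry 1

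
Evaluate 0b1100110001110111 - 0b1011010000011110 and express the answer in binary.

0b1100001011001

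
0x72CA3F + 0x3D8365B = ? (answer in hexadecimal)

Add column by column in base 16, right to left:
  F+B = A carry 1
  3+5+1 = 9
  A+6 = 0 carry 1
  C+3+1 = 0 carry 1
  2+8+1 = B
  7+D = 4 carry 1
  0+3+1 = 4

0x44B009A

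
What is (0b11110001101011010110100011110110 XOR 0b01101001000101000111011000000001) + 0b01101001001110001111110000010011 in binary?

0b100000001111100100001101100001010

First 0b11110001101011010110100011110110 XOR 0b01101001000101000111011000000001 = 0b10011000101110010001111011110111.
Add column by column in base 2, right to left:
  1+1 = 0 carry 1
  1+1+1 = 1 carry 1
  1+0+1 = 0 carry 1
  0+0+1 = 1
  1+1 = 0 carry 1
  1+0+1 = 0 carry 1
  1+0+1 = 0 carry 1
  1+0+1 = 0 carry 1
  0+0+1 = 1
  1+0 = 1
  1+1 = 0 carry 1
  1+1+1 = 1 carry 1
  1+1+1 = 1 carry 1
  0+1+1 = 0 carry 1
  0+1+1 = 0 carry 1
  0+1+1 = 0 carry 1
  1+0+1 = 0 carry 1
  0+0+1 = 1
  0+0 = 0
  1+1 = 0 carry 1
  1+1+1 = 1 carry 1
  1+1+1 = 1 carry 1
  0+0+1 = 1
  1+0 = 1
  0+1 = 1
  0+0 = 0
  0+0 = 0
  1+1 = 0 carry 1
  1+0+1 = 0 carry 1
  0+1+1 = 0 carry 1
  0+1+1 = 0 carry 1
  1+0+1 = 0 carry 1
  final carry 1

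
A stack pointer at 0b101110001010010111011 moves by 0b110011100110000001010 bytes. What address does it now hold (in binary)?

0b1100001110000011000101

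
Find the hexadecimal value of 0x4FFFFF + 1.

The trailing 5 digits are F (max in base 16), so adding 1 cascades: they roll to 0 and the next digit up increments.

0x500000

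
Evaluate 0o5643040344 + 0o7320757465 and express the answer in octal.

Add column by column in base 8, right to left:
  4+5 = 1 carry 1
  4+6+1 = 3 carry 1
  3+4+1 = 0 carry 1
  0+7+1 = 0 carry 1
  4+5+1 = 2 carry 1
  0+7+1 = 0 carry 1
  3+0+1 = 4
  4+2 = 6
  6+3 = 1 carry 1
  5+7+1 = 5 carry 1
  final carry 1

0o15164020031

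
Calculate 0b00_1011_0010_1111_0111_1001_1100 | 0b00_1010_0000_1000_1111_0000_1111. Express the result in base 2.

0b00101100101111111110011111

OR bit by bit (1 where either bit is 1):
  00101100101111011110011100
| 00101000001000111100001111
= 00101100101111111110011111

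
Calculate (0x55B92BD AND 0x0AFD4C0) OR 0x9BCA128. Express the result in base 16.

0x9BFB1A8

0x55B92BD AND 0x0AFD4C0 = 0x00B9080.
Then OR with 0x9BCA128.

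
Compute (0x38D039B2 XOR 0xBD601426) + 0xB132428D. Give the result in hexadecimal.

First 0x38D039B2 XOR 0xBD601426 = 0x85B02D94.
Add column by column in base 16, right to left:
  4+D = 1 carry 1
  9+8+1 = 2 carry 1
  D+2+1 = 0 carry 1
  2+4+1 = 7
  0+2 = 2
  B+3 = E
  5+1 = 6
  8+B = 3 carry 1
  final carry 1

0x136E27021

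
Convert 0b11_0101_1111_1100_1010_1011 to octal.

0o15376253

Group the bits in threes: 001 101 011 111 110 010 101 011 → 15376253.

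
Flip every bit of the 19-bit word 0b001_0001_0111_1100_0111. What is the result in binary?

0b1101110100000111000

Invert each bit: 0010001011111000111 → 1101110100000111000.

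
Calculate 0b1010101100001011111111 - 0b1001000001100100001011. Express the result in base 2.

0b1101010100111110100

Subtract column by column in base 2:
  1-1 → 0
  1-1 → 0
  1-0 → 1
  1-1 → 0
  1-0 → 1
  1-0 → 1
  1-0 → 1
  1-0 → 1
  0-1 → 1 (borrow)
  1-0-1 → 0
  0-0 → 0
  0-1 → 1 (borrow)
  0-1-1 → 0 (borrow)
  0-0-1 → 1 (borrow)
  1-0-1 → 0
  1-0 → 1
  0-0 → 0
  1-0 → 1
  0-1 → 1 (borrow)
  1-0-1 → 0
  0-0 → 0
  1-1 → 0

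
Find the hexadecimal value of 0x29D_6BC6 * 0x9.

Multiply each base-16 digit by 9, carrying:
  6×9 = 54 → write 6 carry 3
  C×9+3 = 111 → write F carry 6
  B×9+6 = 105 → write 9 carry 6
  6×9+6 = 60 → write C carry 3
  D×9+3 = 120 → write 8 carry 7
  9×9+7 = 88 → write 8 carry 5
  2×9+5 = 23 → write 7 carry 1
  remaining carry: 1

0x1788C9F6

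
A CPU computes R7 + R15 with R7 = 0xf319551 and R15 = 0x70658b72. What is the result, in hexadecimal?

0x7f9720c3

Add column by column in base 16, right to left:
  1+2 = 3
  5+7 = c
  5+b = 0 carry 1
  9+8+1 = 2 carry 1
  1+5+1 = 7
  3+6 = 9
  f+0 = f
  0+7 = 7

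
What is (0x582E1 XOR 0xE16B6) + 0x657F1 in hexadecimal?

First 0x582E1 XOR 0xE16B6 = 0xB9457.
Add column by column in base 16, right to left:
  7+1 = 8
  5+F = 4 carry 1
  4+7+1 = C
  9+5 = E
  B+6 = 1 carry 1
  final carry 1

0x11EC48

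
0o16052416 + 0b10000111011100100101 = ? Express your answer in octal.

0b10000111011100100101 = 0o2073445 in octal.
Add column by column in base 8, right to left:
  6+5 = 3 carry 1
  1+4+1 = 6
  4+4 = 0 carry 1
  2+3+1 = 6
  5+7 = 4 carry 1
  0+0+1 = 1
  6+2 = 0 carry 1
  1+0+1 = 2

0o20146063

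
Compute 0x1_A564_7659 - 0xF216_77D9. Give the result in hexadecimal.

0xB34DFE80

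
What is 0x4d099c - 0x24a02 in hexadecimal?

Subtract column by column in base 16:
  c-2 → a
  9-0 → 9
  9-a → f (borrow)
  0-4-1 → b (borrow)
  d-2-1 → a
  4-0 → 4

0x4abf9a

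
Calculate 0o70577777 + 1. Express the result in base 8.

The trailing 5 digits are 7 (max in base 8), so adding 1 cascades: they roll to 0 and the next digit up increments.

0o70600000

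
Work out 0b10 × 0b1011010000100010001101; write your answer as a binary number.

0b10110100001000100011010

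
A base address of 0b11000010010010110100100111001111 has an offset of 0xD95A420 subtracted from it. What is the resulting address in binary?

0xD95A420 = 0b1101100101011010010000100000 in binary.
Subtract column by column in base 2:
  1-0 → 1
  1-0 → 1
  1-0 → 1
  1-0 → 1
  0-0 → 0
  0-1 → 1 (borrow)
  1-0-1 → 0
  1-0 → 1
  1-0 → 1
  0-0 → 0
  0-1 → 1 (borrow)
  1-0-1 → 0
  0-0 → 0
  0-1 → 1 (borrow)
  1-0-1 → 0
  0-1 → 1 (borrow)
  1-1-1 → 1 (borrow)
  1-0-1 → 0
  0-1 → 1 (borrow)
  1-0-1 → 0
  0-1 → 1 (borrow)
  0-0-1 → 1 (borrow)
  1-0-1 → 0
  0-1 → 1 (borrow)
  0-1-1 → 0 (borrow)
  1-0-1 → 0
  0-1 → 1 (borrow)
  0-1-1 → 0 (borrow)
  0-0-1 → 1 (borrow)
  0-0-1 → 1 (borrow)
  1-0-1 → 0
  1-0 → 1

0b10110100101101011010010110101111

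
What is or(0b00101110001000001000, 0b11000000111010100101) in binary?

0b11101110111010101101

OR bit by bit (1 where either bit is 1):
  00101110001000001000
| 11000000111010100101
= 11101110111010101101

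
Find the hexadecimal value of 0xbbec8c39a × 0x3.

0x233c5a4ace

Multiply each base-16 digit by 3, carrying:
  a×3 = 30 → write e carry 1
  9×3+1 = 28 → write c carry 1
  3×3+1 = 10 → write a
  c×3 = 36 → write 4 carry 2
  8×3+2 = 26 → write a carry 1
  c×3+1 = 37 → write 5 carry 2
  e×3+2 = 44 → write c carry 2
  b×3+2 = 35 → write 3 carry 2
  b×3+2 = 35 → write 3 carry 2
  remaining carry: 2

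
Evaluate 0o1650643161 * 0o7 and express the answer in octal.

0o14635566427

Multiply each base-8 digit by 7, carrying:
  1×7 = 7 → write 7
  6×7 = 42 → write 2 carry 5
  1×7+5 = 12 → write 4 carry 1
  3×7+1 = 22 → write 6 carry 2
  4×7+2 = 30 → write 6 carry 3
  6×7+3 = 45 → write 5 carry 5
  0×7+5 = 5 → write 5
  5×7 = 35 → write 3 carry 4
  6×7+4 = 46 → write 6 carry 5
  1×7+5 = 12 → write 4 carry 1
  remaining carry: 1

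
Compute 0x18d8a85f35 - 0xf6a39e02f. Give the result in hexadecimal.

Subtract column by column in base 16:
  5-f → 6 (borrow)
  3-2-1 → 0
  f-0 → f
  5-e → 7 (borrow)
  8-9-1 → e (borrow)
  a-3-1 → 6
  8-a → e (borrow)
  d-6-1 → 6
  8-f → 9 (borrow)
  1-0-1 → 0

0x96e6e7f06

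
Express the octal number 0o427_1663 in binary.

Each octal digit is 3 bits: 4=100 2=010 7=111 1=001 6=110 6=110 3=011.

0b100010111001110110011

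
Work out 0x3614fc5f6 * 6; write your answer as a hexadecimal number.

Multiply each base-16 digit by 6, carrying:
  6×6 = 36 → write 4 carry 2
  f×6+2 = 92 → write c carry 5
  5×6+5 = 35 → write 3 carry 2
  c×6+2 = 74 → write a carry 4
  f×6+4 = 94 → write e carry 5
  4×6+5 = 29 → write d carry 1
  1×6+1 = 7 → write 7
  6×6 = 36 → write 4 carry 2
  3×6+2 = 20 → write 4 carry 1
  remaining carry: 1

0x1447dea3c4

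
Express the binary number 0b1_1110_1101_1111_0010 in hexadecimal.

Group the bits into nibbles: 0001 1110 1101 1111 0010 → 1EDF2.

0x1EDF2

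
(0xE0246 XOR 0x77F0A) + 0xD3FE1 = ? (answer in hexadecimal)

First 0xE0246 XOR 0x77F0A = 0x97D4C.
Add column by column in base 16, right to left:
  C+1 = D
  4+E = 2 carry 1
  D+F+1 = D carry 1
  7+3+1 = B
  9+D = 6 carry 1
  final carry 1

0x16BD2D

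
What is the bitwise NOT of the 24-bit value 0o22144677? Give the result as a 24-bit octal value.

0o55633100

Each oct digit d becomes 7−d:
  2→5, 2→5, 1→6, 4→3, 4→3, 6→1, 7→0, 7→0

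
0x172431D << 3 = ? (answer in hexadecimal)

0xB9218E8

3 bits is not a whole number of base-16 digits; in binary: 1011100100100001100011101 << 3 = 1011100100100001100011101000.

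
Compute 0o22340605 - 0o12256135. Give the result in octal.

Subtract column by column in base 8:
  5-5 → 0
  0-3 → 5 (borrow)
  6-1-1 → 4
  0-6 → 2 (borrow)
  4-5-1 → 6 (borrow)
  3-2-1 → 0
  2-2 → 0
  2-1 → 1

0o10062450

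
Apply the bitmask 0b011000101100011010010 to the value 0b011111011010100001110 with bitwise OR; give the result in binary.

0b011111111110111011110

OR bit by bit (1 where either bit is 1):
  011111011010100001110
| 011000101100011010010
= 011111111110111011110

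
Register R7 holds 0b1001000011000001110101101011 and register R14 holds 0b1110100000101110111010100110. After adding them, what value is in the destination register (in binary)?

0b10111100011110000110000010001

Add column by column in base 2, right to left:
  1+0 = 1
  1+1 = 0 carry 1
  0+1+1 = 0 carry 1
  1+0+1 = 0 carry 1
  0+0+1 = 1
  1+1 = 0 carry 1
  1+0+1 = 0 carry 1
  0+1+1 = 0 carry 1
  1+0+1 = 0 carry 1
  0+1+1 = 0 carry 1
  1+1+1 = 1 carry 1
  1+1+1 = 1 carry 1
  1+0+1 = 0 carry 1
  0+1+1 = 0 carry 1
  0+1+1 = 0 carry 1
  0+1+1 = 0 carry 1
  0+0+1 = 1
  0+1 = 1
  1+0 = 1
  1+0 = 1
  0+0 = 0
  0+0 = 0
  0+0 = 0
  0+1 = 1
  1+0 = 1
  0+1 = 1
  0+1 = 1
  1+1 = 0 carry 1
  final carry 1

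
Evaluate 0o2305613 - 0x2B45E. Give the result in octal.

0o1553455

0x2B45E = 0o532136 in octal.
Subtract column by column in base 8:
  3-6 → 5 (borrow)
  1-3-1 → 5 (borrow)
  6-1-1 → 4
  5-2 → 3
  0-3 → 5 (borrow)
  3-5-1 → 5 (borrow)
  2-0-1 → 1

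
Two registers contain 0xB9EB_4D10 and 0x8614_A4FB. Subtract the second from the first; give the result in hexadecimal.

Subtract column by column in base 16:
  0-B → 5 (borrow)
  1-F-1 → 1 (borrow)
  D-4-1 → 8
  4-A → A (borrow)
  B-4-1 → 6
  E-1 → D
  9-6 → 3
  B-8 → 3

0x33D6A815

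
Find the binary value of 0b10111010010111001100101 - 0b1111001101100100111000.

0b1000000101010100101101

Subtract column by column in base 2:
  1-0 → 1
  0-0 → 0
  1-0 → 1
  0-1 → 1 (borrow)
  0-1-1 → 0 (borrow)
  1-1-1 → 1 (borrow)
  1-0-1 → 0
  0-0 → 0
  0-1 → 1 (borrow)
  1-0-1 → 0
  1-0 → 1
  1-1 → 0
  0-1 → 1 (borrow)
  1-0-1 → 0
  0-1 → 1 (borrow)
  0-1-1 → 0 (borrow)
  1-0-1 → 0
  0-0 → 0
  1-1 → 0
  1-1 → 0
  1-1 → 0
  0-1 → 1 (borrow)
  1-0-1 → 0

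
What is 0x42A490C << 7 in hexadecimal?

0x215248600

7 bits is not a whole number of base-16 digits; in binary: 100001010100100100100001100 << 7 = 1000010101001001001000011000000000.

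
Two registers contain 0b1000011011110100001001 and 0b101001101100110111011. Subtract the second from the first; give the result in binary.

Subtract column by column in base 2:
  1-1 → 0
  0-1 → 1 (borrow)
  0-0-1 → 1 (borrow)
  1-1-1 → 1 (borrow)
  0-1-1 → 0 (borrow)
  0-1-1 → 0 (borrow)
  0-0-1 → 1 (borrow)
  0-1-1 → 0 (borrow)
  1-1-1 → 1 (borrow)
  0-0-1 → 1 (borrow)
  1-0-1 → 0
  1-1 → 0
  1-1 → 0
  1-0 → 1
  0-1 → 1 (borrow)
  1-1-1 → 1 (borrow)
  1-0-1 → 0
  0-0 → 0
  0-1 → 1 (borrow)
  0-0-1 → 1 (borrow)
  0-1-1 → 0 (borrow)
  1-0-1 → 0

0b11001110001101001110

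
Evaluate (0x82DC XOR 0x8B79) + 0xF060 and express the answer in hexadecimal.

0xFA05

First 0x82DC XOR 0x8B79 = 0x09A5.
Add column by column in base 16, right to left:
  5+0 = 5
  A+6 = 0 carry 1
  9+0+1 = A
  0+F = F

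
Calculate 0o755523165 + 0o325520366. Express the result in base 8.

Add column by column in base 8, right to left:
  5+6 = 3 carry 1
  6+6+1 = 5 carry 1
  1+3+1 = 5
  3+0 = 3
  2+2 = 4
  5+5 = 2 carry 1
  5+5+1 = 3 carry 1
  5+2+1 = 0 carry 1
  7+3+1 = 3 carry 1
  final carry 1

0o1303243553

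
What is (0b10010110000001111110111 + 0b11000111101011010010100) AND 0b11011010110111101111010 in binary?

Add column by column in base 2, right to left:
  1+0 = 1
  1+0 = 1
  1+1 = 0 carry 1
  0+0+1 = 1
  1+1 = 0 carry 1
  1+0+1 = 0 carry 1
  1+0+1 = 0 carry 1
  1+1+1 = 1 carry 1
  1+0+1 = 0 carry 1
  1+1+1 = 1 carry 1
  0+1+1 = 0 carry 1
  0+0+1 = 1
  0+1 = 1
  0+0 = 0
  0+1 = 1
  0+1 = 1
  1+1 = 0 carry 1
  1+1+1 = 1 carry 1
  0+0+1 = 1
  1+0 = 1
  0+0 = 0
  0+1 = 1
  1+1 = 0 carry 1
  final carry 1
Sum = 0b101011101101101010001011; now AND with 0b11011010110111101111010:
  101011101101101010001011
& 011011010110111101111010
= 001011000100101000001010

0b1011000100101000001010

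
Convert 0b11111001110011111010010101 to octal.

0o371637225

Group the bits in threes: 011 111 001 110 011 111 010 010 101 → 371637225.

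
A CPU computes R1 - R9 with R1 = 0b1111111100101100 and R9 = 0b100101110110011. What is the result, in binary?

0b1011001101111001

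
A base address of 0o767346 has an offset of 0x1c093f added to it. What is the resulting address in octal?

0o7774045

0x1c093f = 0o7004477 in octal.
Add column by column in base 8, right to left:
  6+7 = 5 carry 1
  4+7+1 = 4 carry 1
  3+4+1 = 0 carry 1
  7+4+1 = 4 carry 1
  6+0+1 = 7
  7+0 = 7
  0+7 = 7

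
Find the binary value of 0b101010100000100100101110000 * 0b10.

0b1010101000001001001011100000

Multiply each base-2 digit by 2, carrying:
  0×2 = 0 → write 0
  0×2 = 0 → write 0
  0×2 = 0 → write 0
  0×2 = 0 → write 0
  1×2 = 2 → write 0 carry 1
  1×2+1 = 3 → write 1 carry 1
  1×2+1 = 3 → write 1 carry 1
  0×2+1 = 1 → write 1
  1×2 = 2 → write 0 carry 1
  0×2+1 = 1 → write 1
  0×2 = 0 → write 0
  1×2 = 2 → write 0 carry 1
  0×2+1 = 1 → write 1
  0×2 = 0 → write 0
  1×2 = 2 → write 0 carry 1
  0×2+1 = 1 → write 1
  0×2 = 0 → write 0
  0×2 = 0 → write 0
  0×2 = 0 → write 0
  0×2 = 0 → write 0
  1×2 = 2 → write 0 carry 1
  0×2+1 = 1 → write 1
  1×2 = 2 → write 0 carry 1
  0×2+1 = 1 → write 1
  1×2 = 2 → write 0 carry 1
  0×2+1 = 1 → write 1
  1×2 = 2 → write 0 carry 1
  remaining carry: 1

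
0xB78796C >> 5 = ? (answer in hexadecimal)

5 bits is not a whole number of base-16 digits; in binary: 1011011110000111100101101100 >> 5 = 10110111100001111001011.

0x5BC3CB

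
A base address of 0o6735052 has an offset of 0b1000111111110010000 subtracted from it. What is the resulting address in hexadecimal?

0o6735052 = 0x1bba2a in hexadecimal.
0b1000111111110010000 = 0x47f90 in hexadecimal.
Subtract column by column in base 16:
  a-0 → a
  2-9 → 9 (borrow)
  a-f-1 → a (borrow)
  b-7-1 → 3
  b-4 → 7
  1-0 → 1

0x173a9a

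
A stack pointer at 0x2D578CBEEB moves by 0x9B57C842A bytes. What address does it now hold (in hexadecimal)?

Add column by column in base 16, right to left:
  B+A = 5 carry 1
  E+2+1 = 1 carry 1
  E+4+1 = 3 carry 1
  B+8+1 = 4 carry 1
  C+C+1 = 9 carry 1
  8+7+1 = 0 carry 1
  7+5+1 = D
  5+B = 0 carry 1
  D+9+1 = 7 carry 1
  2+0+1 = 3

0x370D094315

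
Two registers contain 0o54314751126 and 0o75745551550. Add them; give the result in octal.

Add column by column in base 8, right to left:
  6+0 = 6
  2+5 = 7
  1+5 = 6
  1+1 = 2
  5+5 = 2 carry 1
  7+5+1 = 5 carry 1
  4+5+1 = 2 carry 1
  1+4+1 = 6
  3+7 = 2 carry 1
  4+5+1 = 2 carry 1
  5+7+1 = 5 carry 1
  final carry 1

0o152262522676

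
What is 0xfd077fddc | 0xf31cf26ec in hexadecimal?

0xff1fffffc

OR each hex digit independently (no carries):
  f|f=f, d|3=f, 0|1=1, 7|c=f, 7|f=f, f|2=f, d|6=f, d|e=f, c|c=c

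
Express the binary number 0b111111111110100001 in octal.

0o777641

Group the bits in threes: 111 111 111 110 100 001 → 777641.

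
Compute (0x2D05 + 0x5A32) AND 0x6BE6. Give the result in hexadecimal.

0x326

Add column by column in base 16, right to left:
  5+2 = 7
  0+3 = 3
  D+A = 7 carry 1
  2+5+1 = 8
Sum = 0x8737; now AND with 0x6BE6:
  8&6=0, 7&B=3, 3&E=2, 7&6=6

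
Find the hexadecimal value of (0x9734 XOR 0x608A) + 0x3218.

0x129D6

First 0x9734 XOR 0x608A = 0xF7BE.
Add column by column in base 16, right to left:
  E+8 = 6 carry 1
  B+1+1 = D
  7+2 = 9
  F+3 = 2 carry 1
  final carry 1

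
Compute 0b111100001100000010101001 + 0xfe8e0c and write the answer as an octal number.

0o173647265

0b111100001100000010101001 = 0o74140251 in octal.
0xfe8e0c = 0o77507014 in octal.
Add column by column in base 8, right to left:
  1+4 = 5
  5+1 = 6
  2+0 = 2
  0+7 = 7
  4+0 = 4
  1+5 = 6
  4+7 = 3 carry 1
  7+7+1 = 7 carry 1
  final carry 1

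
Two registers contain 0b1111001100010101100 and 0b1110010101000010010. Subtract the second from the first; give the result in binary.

0b110111010011010

Subtract column by column in base 2:
  0-0 → 0
  0-1 → 1 (borrow)
  1-0-1 → 0
  1-0 → 1
  0-1 → 1 (borrow)
  1-0-1 → 0
  0-0 → 0
  1-0 → 1
  0-0 → 0
  0-1 → 1 (borrow)
  0-0-1 → 1 (borrow)
  1-1-1 → 1 (borrow)
  1-0-1 → 0
  0-1 → 1 (borrow)
  0-0-1 → 1 (borrow)
  1-0-1 → 0
  1-1 → 0
  1-1 → 0
  1-1 → 0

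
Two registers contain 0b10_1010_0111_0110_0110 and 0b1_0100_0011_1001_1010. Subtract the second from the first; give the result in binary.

Subtract column by column in base 2:
  0-0 → 0
  1-1 → 0
  1-0 → 1
  0-1 → 1 (borrow)
  0-1-1 → 0 (borrow)
  1-0-1 → 0
  1-0 → 1
  0-1 → 1 (borrow)
  1-1-1 → 1 (borrow)
  1-1-1 → 1 (borrow)
  1-0-1 → 0
  0-0 → 0
  0-0 → 0
  1-0 → 1
  0-1 → 1 (borrow)
  1-0-1 → 0
  0-1 → 1 (borrow)
  1-0-1 → 0

0b10110001111001100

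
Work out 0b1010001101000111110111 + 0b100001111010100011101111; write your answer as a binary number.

0b101100000111101011100110

Add column by column in base 2, right to left:
  1+1 = 0 carry 1
  1+1+1 = 1 carry 1
  1+1+1 = 1 carry 1
  0+1+1 = 0 carry 1
  1+0+1 = 0 carry 1
  1+1+1 = 1 carry 1
  1+1+1 = 1 carry 1
  1+1+1 = 1 carry 1
  1+0+1 = 0 carry 1
  0+0+1 = 1
  0+0 = 0
  0+1 = 1
  1+0 = 1
  0+1 = 1
  1+0 = 1
  1+1 = 0 carry 1
  0+1+1 = 0 carry 1
  0+1+1 = 0 carry 1
  0+1+1 = 0 carry 1
  1+0+1 = 0 carry 1
  0+0+1 = 1
  1+0 = 1
  0+0 = 0
  0+1 = 1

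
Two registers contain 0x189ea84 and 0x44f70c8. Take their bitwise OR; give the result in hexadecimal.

OR each hex digit independently (no carries):
  1|4=5, 8|4=c, 9|f=f, e|7=f, a|0=a, 8|c=c, 4|8=c

0x5cffacc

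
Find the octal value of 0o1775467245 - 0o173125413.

Subtract column by column in base 8:
  5-3 → 2
  4-1 → 3
  2-4 → 6 (borrow)
  7-5-1 → 1
  6-2 → 4
  4-1 → 3
  5-3 → 2
  7-7 → 0
  7-1 → 6
  1-0 → 1

0o1602341632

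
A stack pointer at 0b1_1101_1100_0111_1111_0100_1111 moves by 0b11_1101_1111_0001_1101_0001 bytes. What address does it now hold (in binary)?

Add column by column in base 2, right to left:
  1+1 = 0 carry 1
  1+0+1 = 0 carry 1
  1+0+1 = 0 carry 1
  1+0+1 = 0 carry 1
  0+1+1 = 0 carry 1
  0+0+1 = 1
  1+1 = 0 carry 1
  0+1+1 = 0 carry 1
  1+1+1 = 1 carry 1
  1+0+1 = 0 carry 1
  1+0+1 = 0 carry 1
  1+0+1 = 0 carry 1
  1+1+1 = 1 carry 1
  1+1+1 = 1 carry 1
  1+1+1 = 1 carry 1
  0+1+1 = 0 carry 1
  0+1+1 = 0 carry 1
  0+0+1 = 1
  1+1 = 0 carry 1
  1+1+1 = 1 carry 1
  1+1+1 = 1 carry 1
  0+1+1 = 0 carry 1
  1+0+1 = 0 carry 1
  1+0+1 = 0 carry 1
  1+0+1 = 0 carry 1
  final carry 1

0b10000110100111000100100000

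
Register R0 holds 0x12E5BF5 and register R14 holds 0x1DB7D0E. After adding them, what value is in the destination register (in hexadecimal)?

0x309D903

Add column by column in base 16, right to left:
  5+E = 3 carry 1
  F+0+1 = 0 carry 1
  B+D+1 = 9 carry 1
  5+7+1 = D
  E+B = 9 carry 1
  2+D+1 = 0 carry 1
  1+1+1 = 3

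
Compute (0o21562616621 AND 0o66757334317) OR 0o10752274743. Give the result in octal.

0o30752274743

0o21562616621 AND 0o66757334317 = 0o20542214201.
Then OR with 0o10752274743.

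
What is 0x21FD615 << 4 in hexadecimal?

0x21FD6150

Shifting left by 4 bits = 1 hex digit: append 1 zero.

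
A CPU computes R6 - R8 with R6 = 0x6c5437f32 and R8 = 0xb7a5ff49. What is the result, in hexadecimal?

Subtract column by column in base 16:
  2-9 → 9 (borrow)
  3-4-1 → e (borrow)
  f-f-1 → f (borrow)
  7-f-1 → 7 (borrow)
  3-5-1 → d (borrow)
  4-a-1 → 9 (borrow)
  5-7-1 → d (borrow)
  c-b-1 → 0
  6-0 → 6

0x60d9d7fe9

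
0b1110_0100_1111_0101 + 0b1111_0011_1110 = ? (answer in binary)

0b1111010000110011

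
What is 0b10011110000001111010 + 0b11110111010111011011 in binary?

0b110010101011001010101

Add column by column in base 2, right to left:
  0+1 = 1
  1+1 = 0 carry 1
  0+0+1 = 1
  1+1 = 0 carry 1
  1+1+1 = 1 carry 1
  1+0+1 = 0 carry 1
  1+1+1 = 1 carry 1
  0+1+1 = 0 carry 1
  0+1+1 = 0 carry 1
  0+0+1 = 1
  0+1 = 1
  0+0 = 0
  0+1 = 1
  1+1 = 0 carry 1
  1+1+1 = 1 carry 1
  1+0+1 = 0 carry 1
  1+1+1 = 1 carry 1
  0+1+1 = 0 carry 1
  0+1+1 = 0 carry 1
  1+1+1 = 1 carry 1
  final carry 1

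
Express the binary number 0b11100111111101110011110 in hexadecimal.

0x73FB9E

Group the bits into nibbles: 0111 0011 1111 1011 1001 1110 → 73FB9E.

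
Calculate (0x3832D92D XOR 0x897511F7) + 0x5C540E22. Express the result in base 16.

0x10D9BD6FC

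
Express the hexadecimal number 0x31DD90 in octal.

0o14356620

Expand each hex digit to 4 bits: 3=0011 1=0001 D=1101 D=1101 9=1001 0=0000.
Group the bits in threes: 001 100 011 101 110 110 010 000 → 14356620.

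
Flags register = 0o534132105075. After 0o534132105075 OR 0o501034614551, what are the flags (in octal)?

0o535136715575

OR each oct digit independently (no carries):
  5|5=5, 3|0=3, 4|1=5, 1|0=1, 3|3=3, 2|4=6, 1|6=7, 0|1=1, 5|4=5, 0|5=5, 7|5=7, 5|1=5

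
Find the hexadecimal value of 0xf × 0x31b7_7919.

0x2e9c01877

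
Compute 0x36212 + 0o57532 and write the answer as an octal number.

0o740554

0x36212 = 0o661022 in octal.
Add column by column in base 8, right to left:
  2+2 = 4
  2+3 = 5
  0+5 = 5
  1+7 = 0 carry 1
  6+5+1 = 4 carry 1
  6+0+1 = 7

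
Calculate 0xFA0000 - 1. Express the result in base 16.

0xF9FFFF

The trailing 4 digits are 0, so subtracting 1 borrows through: they become F and the next digit up decrements.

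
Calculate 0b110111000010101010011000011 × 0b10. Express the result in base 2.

0b1101110000101010100110000110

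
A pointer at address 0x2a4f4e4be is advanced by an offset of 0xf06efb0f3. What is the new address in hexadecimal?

Add column by column in base 16, right to left:
  e+3 = 1 carry 1
  b+f+1 = b carry 1
  4+0+1 = 5
  e+b = 9 carry 1
  4+f+1 = 4 carry 1
  f+e+1 = e carry 1
  4+6+1 = b
  a+0 = a
  2+f = 1 carry 1
  final carry 1

0x11abe495b1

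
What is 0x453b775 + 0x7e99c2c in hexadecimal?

Add column by column in base 16, right to left:
  5+c = 1 carry 1
  7+2+1 = a
  7+c = 3 carry 1
  b+9+1 = 5 carry 1
  3+9+1 = d
  5+e = 3 carry 1
  4+7+1 = c

0xc3d53a1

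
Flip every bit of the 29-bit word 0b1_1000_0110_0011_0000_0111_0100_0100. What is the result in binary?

0b00111100111001111100010111011

Invert each bit: 11000011000110000011101000100 → 00111100111001111100010111011.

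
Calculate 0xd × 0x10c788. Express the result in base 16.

Multiply each base-16 digit by 13, carrying:
  8×13 = 104 → write 8 carry 6
  8×13+6 = 110 → write e carry 6
  7×13+6 = 97 → write 1 carry 6
  c×13+6 = 162 → write 2 carry 10
  0×13+10 = 10 → write a
  1×13 = 13 → write d

0xda21e8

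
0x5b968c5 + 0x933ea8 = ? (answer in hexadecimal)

0x64ca76d

Add column by column in base 16, right to left:
  5+8 = d
  c+a = 6 carry 1
  8+e+1 = 7 carry 1
  6+3+1 = a
  9+3 = c
  b+9 = 4 carry 1
  5+0+1 = 6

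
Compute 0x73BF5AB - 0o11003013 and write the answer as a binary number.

0x73BF5AB = 0b111001110111111010110101011 in binary.
0o11003013 = 0b1001000000011000001011 in binary.
Subtract column by column in base 2:
  1-1 → 0
  1-1 → 0
  0-0 → 0
  1-1 → 0
  0-0 → 0
  1-0 → 1
  0-0 → 0
  1-0 → 1
  1-0 → 1
  0-1 → 1 (borrow)
  1-1-1 → 1 (borrow)
  0-0-1 → 1 (borrow)
  1-0-1 → 0
  1-0 → 1
  1-0 → 1
  1-0 → 1
  1-0 → 1
  1-0 → 1
  0-1 → 1 (borrow)
  1-0-1 → 0
  1-0 → 1
  1-1 → 0
  0-0 → 0
  0-0 → 0
  1-0 → 1
  1-0 → 1
  1-0 → 1

0b111000101111110111110100000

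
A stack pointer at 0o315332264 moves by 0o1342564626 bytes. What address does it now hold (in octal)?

0o1660117112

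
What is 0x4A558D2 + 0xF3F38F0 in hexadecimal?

0x13E491C2

Add column by column in base 16, right to left:
  2+0 = 2
  D+F = C carry 1
  8+8+1 = 1 carry 1
  5+3+1 = 9
  5+F = 4 carry 1
  A+3+1 = E
  4+F = 3 carry 1
  final carry 1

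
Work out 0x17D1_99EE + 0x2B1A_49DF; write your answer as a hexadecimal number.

Add column by column in base 16, right to left:
  E+F = D carry 1
  E+D+1 = C carry 1
  9+9+1 = 3 carry 1
  9+4+1 = E
  1+A = B
  D+1 = E
  7+B = 2 carry 1
  1+2+1 = 4

0x42EBE3CD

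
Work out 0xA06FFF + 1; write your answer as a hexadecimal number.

The trailing 3 digits are F (max in base 16), so adding 1 cascades: they roll to 0 and the next digit up increments.

0xA07000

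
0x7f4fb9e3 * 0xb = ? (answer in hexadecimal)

Multiply each base-16 digit by 11, carrying:
  3×11 = 33 → write 1 carry 2
  e×11+2 = 156 → write c carry 9
  9×11+9 = 108 → write c carry 6
  b×11+6 = 127 → write f carry 7
  f×11+7 = 172 → write c carry 10
  4×11+10 = 54 → write 6 carry 3
  f×11+3 = 168 → write 8 carry 10
  7×11+10 = 87 → write 7 carry 5
  remaining carry: 5

0x5786cfcc1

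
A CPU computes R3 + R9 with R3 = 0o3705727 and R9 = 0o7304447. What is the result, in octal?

0o13212376

Add column by column in base 8, right to left:
  7+7 = 6 carry 1
  2+4+1 = 7
  7+4 = 3 carry 1
  5+4+1 = 2 carry 1
  0+0+1 = 1
  7+3 = 2 carry 1
  3+7+1 = 3 carry 1
  final carry 1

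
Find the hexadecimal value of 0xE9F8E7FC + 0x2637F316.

0x11030DB12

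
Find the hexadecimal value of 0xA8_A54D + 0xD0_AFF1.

Add column by column in base 16, right to left:
  D+1 = E
  4+F = 3 carry 1
  5+F+1 = 5 carry 1
  A+A+1 = 5 carry 1
  8+0+1 = 9
  A+D = 7 carry 1
  final carry 1

0x179553E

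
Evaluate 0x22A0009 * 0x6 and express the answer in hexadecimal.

0xCFC0036

Multiply each base-16 digit by 6, carrying:
  9×6 = 54 → write 6 carry 3
  0×6+3 = 3 → write 3
  0×6 = 0 → write 0
  0×6 = 0 → write 0
  A×6 = 60 → write C carry 3
  2×6+3 = 15 → write F
  2×6 = 12 → write C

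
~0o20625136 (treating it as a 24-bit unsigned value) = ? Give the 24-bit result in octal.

0o57152641

Each oct digit d becomes 7−d:
  2→5, 0→7, 6→1, 2→5, 5→2, 1→6, 3→4, 6→1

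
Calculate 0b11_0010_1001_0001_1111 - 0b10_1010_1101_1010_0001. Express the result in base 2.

0b111101101111110

Subtract column by column in base 2:
  1-1 → 0
  1-0 → 1
  1-0 → 1
  1-0 → 1
  1-0 → 1
  0-1 → 1 (borrow)
  0-0-1 → 1 (borrow)
  0-1-1 → 0 (borrow)
  1-1-1 → 1 (borrow)
  0-0-1 → 1 (borrow)
  0-1-1 → 0 (borrow)
  1-1-1 → 1 (borrow)
  0-0-1 → 1 (borrow)
  1-1-1 → 1 (borrow)
  0-0-1 → 1 (borrow)
  0-1-1 → 0 (borrow)
  1-0-1 → 0
  1-1 → 0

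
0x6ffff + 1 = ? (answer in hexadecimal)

The trailing 4 digits are F (max in base 16), so adding 1 cascades: they roll to 0 and the next digit up increments.

0x70000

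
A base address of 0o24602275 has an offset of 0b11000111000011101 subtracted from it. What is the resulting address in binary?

0o24602275 = 0b10100110000010010111101 in binary.
Subtract column by column in base 2:
  1-1 → 0
  0-0 → 0
  1-1 → 0
  1-1 → 0
  1-1 → 0
  1-0 → 1
  0-0 → 0
  1-0 → 1
  0-0 → 0
  0-1 → 1 (borrow)
  1-1-1 → 1 (borrow)
  0-1-1 → 0 (borrow)
  0-0-1 → 1 (borrow)
  0-0-1 → 1 (borrow)
  0-0-1 → 1 (borrow)
  0-1-1 → 0 (borrow)
  1-1-1 → 1 (borrow)
  1-0-1 → 0
  0-0 → 0
  0-0 → 0
  1-0 → 1
  0-0 → 0
  1-0 → 1

0b10100010111011010100000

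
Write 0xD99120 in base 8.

0o66310440

Expand each hex digit to 4 bits: D=1101 9=1001 9=1001 1=0001 2=0010 0=0000.
Group the bits in threes: 110 110 011 001 000 100 100 000 → 66310440.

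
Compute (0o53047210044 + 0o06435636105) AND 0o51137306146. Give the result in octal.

0o41105006140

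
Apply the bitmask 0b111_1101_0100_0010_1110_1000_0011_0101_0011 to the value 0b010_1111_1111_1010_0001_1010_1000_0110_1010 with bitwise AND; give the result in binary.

0b01011010100001000001000000001000010

AND bit by bit (1 only where both bits are 1):
  01011111111101000011010100001101010
& 11111010100001011101000001101010011
= 01011010100001000001000000001000010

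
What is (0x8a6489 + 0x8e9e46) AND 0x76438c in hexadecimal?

0x10028c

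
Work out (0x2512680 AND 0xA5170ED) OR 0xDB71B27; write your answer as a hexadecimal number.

0x2512680 AND 0xA5170ED = 0x2512080.
Then OR with 0xDB71B27.

0xFF73BA7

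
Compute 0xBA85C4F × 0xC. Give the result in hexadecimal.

Multiply each base-16 digit by 12, carrying:
  F×12 = 180 → write 4 carry 11
  4×12+11 = 59 → write B carry 3
  C×12+3 = 147 → write 3 carry 9
  5×12+9 = 69 → write 5 carry 4
  8×12+4 = 100 → write 4 carry 6
  A×12+6 = 126 → write E carry 7
  B×12+7 = 139 → write B carry 8
  remaining carry: 8

0x8BE453B4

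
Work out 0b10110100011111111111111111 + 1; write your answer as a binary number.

The trailing 17 digits are 1 (max in base 2), so adding 1 cascades: they roll to 0 and the next digit up increments.

0b10110100100000000000000000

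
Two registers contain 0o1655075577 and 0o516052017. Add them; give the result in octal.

Add column by column in base 8, right to left:
  7+7 = 6 carry 1
  7+1+1 = 1 carry 1
  5+0+1 = 6
  5+2 = 7
  7+5 = 4 carry 1
  0+0+1 = 1
  5+6 = 3 carry 1
  5+1+1 = 7
  6+5 = 3 carry 1
  1+0+1 = 2

0o2373147616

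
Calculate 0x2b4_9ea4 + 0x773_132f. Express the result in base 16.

0xa27b1d3

Add column by column in base 16, right to left:
  4+f = 3 carry 1
  a+2+1 = d
  e+3 = 1 carry 1
  9+1+1 = b
  4+3 = 7
  b+7 = 2 carry 1
  2+7+1 = a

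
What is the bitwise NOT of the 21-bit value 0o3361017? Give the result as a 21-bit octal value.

Each oct digit d becomes 7−d:
  3→4, 3→4, 6→1, 1→6, 0→7, 1→6, 7→0

0o4416760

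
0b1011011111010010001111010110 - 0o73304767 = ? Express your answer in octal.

0b1011011111010010001111010110 = 0o1337221726 in octal.
Subtract column by column in base 8:
  6-7 → 7 (borrow)
  2-6-1 → 3 (borrow)
  7-7-1 → 7 (borrow)
  1-4-1 → 4 (borrow)
  2-0-1 → 1
  2-3 → 7 (borrow)
  7-3-1 → 3
  3-7 → 4 (borrow)
  3-0-1 → 2
  1-0 → 1

0o1243714737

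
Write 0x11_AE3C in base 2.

0b100011010111000111100

Expand each hex digit to 4 bits: 1=0001 1=0001 A=1010 E=1110 3=0011 C=1100.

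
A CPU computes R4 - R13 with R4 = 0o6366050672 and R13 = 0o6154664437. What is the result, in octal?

Subtract column by column in base 8:
  2-7 → 3 (borrow)
  7-3-1 → 3
  6-4 → 2
  0-4 → 4 (borrow)
  5-6-1 → 6 (borrow)
  0-6-1 → 1 (borrow)
  6-4-1 → 1
  6-5 → 1
  3-1 → 2
  6-6 → 0

0o211164233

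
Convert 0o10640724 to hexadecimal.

0x2341D4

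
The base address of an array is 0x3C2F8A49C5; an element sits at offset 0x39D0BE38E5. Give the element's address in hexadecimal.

0x76004882AA

Add column by column in base 16, right to left:
  5+5 = A
  C+E = A carry 1
  9+8+1 = 2 carry 1
  4+3+1 = 8
  A+E = 8 carry 1
  8+B+1 = 4 carry 1
  F+0+1 = 0 carry 1
  2+D+1 = 0 carry 1
  C+9+1 = 6 carry 1
  3+3+1 = 7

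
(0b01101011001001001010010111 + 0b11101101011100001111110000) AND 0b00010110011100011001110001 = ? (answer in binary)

Add column by column in base 2, right to left:
  1+0 = 1
  1+0 = 1
  1+0 = 1
  0+0 = 0
  1+1 = 0 carry 1
  0+1+1 = 0 carry 1
  0+1+1 = 0 carry 1
  1+1+1 = 1 carry 1
  0+1+1 = 0 carry 1
  1+1+1 = 1 carry 1
  0+0+1 = 1
  0+0 = 0
  1+0 = 1
  0+0 = 0
  0+1 = 1
  1+1 = 0 carry 1
  0+1+1 = 0 carry 1
  0+0+1 = 1
  1+1 = 0 carry 1
  1+0+1 = 0 carry 1
  0+1+1 = 0 carry 1
  1+1+1 = 1 carry 1
  0+0+1 = 1
  1+1 = 0 carry 1
  1+1+1 = 1 carry 1
  0+1+1 = 0 carry 1
  final carry 1
Sum = 0b101011000100101011010000111; now AND with 0b00010110011100011001110001:
  101011000100101011010000111
& 000010110011100011001110001
= 000010000000100011000000001

0b10000000100011000000001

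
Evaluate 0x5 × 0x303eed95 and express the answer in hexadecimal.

0xf13aa3e9

Multiply each base-16 digit by 5, carrying:
  5×5 = 25 → write 9 carry 1
  9×5+1 = 46 → write e carry 2
  d×5+2 = 67 → write 3 carry 4
  e×5+4 = 74 → write a carry 4
  e×5+4 = 74 → write a carry 4
  3×5+4 = 19 → write 3 carry 1
  0×5+1 = 1 → write 1
  3×5 = 15 → write f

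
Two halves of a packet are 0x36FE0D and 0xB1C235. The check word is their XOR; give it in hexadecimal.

XOR each hex digit independently (no carries):
  3^B=8, 6^1=7, F^C=3, E^2=C, 0^3=3, D^5=8

0x873C38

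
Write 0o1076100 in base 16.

0x47C40

Each octal digit is 3 bits: 1=001 0=000 7=111 6=110 1=001 0=000 0=000.
Group the bits into nibbles: 0100 0111 1100 0100 0000 → 47C40.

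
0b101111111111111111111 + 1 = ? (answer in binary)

0b110000000000000000000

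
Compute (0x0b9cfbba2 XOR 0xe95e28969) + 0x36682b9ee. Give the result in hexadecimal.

First 0x0b9cfbba2 XOR 0xe95e28969 = 0xe2c2d32cb.
Add column by column in base 16, right to left:
  b+e = 9 carry 1
  c+e+1 = b carry 1
  2+9+1 = c
  3+b = e
  d+2 = f
  2+8 = a
  c+6 = 2 carry 1
  2+6+1 = 9
  e+3 = 1 carry 1
  final carry 1

0x1192afecb9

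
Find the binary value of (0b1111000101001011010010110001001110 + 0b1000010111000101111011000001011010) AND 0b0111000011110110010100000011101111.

0b111000000010000000100000010101000

Add column by column in base 2, right to left:
  0+0 = 0
  1+1 = 0 carry 1
  1+0+1 = 0 carry 1
  1+1+1 = 1 carry 1
  0+1+1 = 0 carry 1
  0+0+1 = 1
  1+1 = 0 carry 1
  0+0+1 = 1
  0+0 = 0
  0+0 = 0
  1+0 = 1
  1+0 = 1
  0+1 = 1
  1+1 = 0 carry 1
  0+0+1 = 1
  0+1 = 1
  1+1 = 0 carry 1
  0+1+1 = 0 carry 1
  1+1+1 = 1 carry 1
  1+0+1 = 0 carry 1
  0+1+1 = 0 carry 1
  1+0+1 = 0 carry 1
  0+0+1 = 1
  0+0 = 0
  1+1 = 0 carry 1
  0+1+1 = 0 carry 1
  1+1+1 = 1 carry 1
  0+0+1 = 1
  0+1 = 1
  0+0 = 0
  1+0 = 1
  1+0 = 1
  1+0 = 1
  1+1 = 0 carry 1
  final carry 1
Sum = 0b10111011100010001001101110010101000; now AND with 0b0111000011110110010100000011101111:
  10111011100010001001101110010101000
& 00111000011110110010100000011101111
= 00111000000010000000100000010101000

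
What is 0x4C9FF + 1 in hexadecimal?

The trailing 2 digits are F (max in base 16), so adding 1 cascades: they roll to 0 and the next digit up increments.

0x4CA00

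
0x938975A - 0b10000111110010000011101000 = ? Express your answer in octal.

0o706273162

0x938975A = 0o1116113532 in octal.
0b10000111110010000011101000 = 0o207620350 in octal.
Subtract column by column in base 8:
  2-0 → 2
  3-5 → 6 (borrow)
  5-3-1 → 1
  3-0 → 3
  1-2 → 7 (borrow)
  1-6-1 → 2 (borrow)
  6-7-1 → 6 (borrow)
  1-0-1 → 0
  1-2 → 7 (borrow)
  1-0-1 → 0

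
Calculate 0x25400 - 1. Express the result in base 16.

0x253FF

The trailing 2 digits are 0, so subtracting 1 borrows through: they become F and the next digit up decrements.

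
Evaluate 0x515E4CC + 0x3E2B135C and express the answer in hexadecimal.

0x4340F828

Add column by column in base 16, right to left:
  C+C = 8 carry 1
  C+5+1 = 2 carry 1
  4+3+1 = 8
  E+1 = F
  5+B = 0 carry 1
  1+2+1 = 4
  5+E = 3 carry 1
  0+3+1 = 4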